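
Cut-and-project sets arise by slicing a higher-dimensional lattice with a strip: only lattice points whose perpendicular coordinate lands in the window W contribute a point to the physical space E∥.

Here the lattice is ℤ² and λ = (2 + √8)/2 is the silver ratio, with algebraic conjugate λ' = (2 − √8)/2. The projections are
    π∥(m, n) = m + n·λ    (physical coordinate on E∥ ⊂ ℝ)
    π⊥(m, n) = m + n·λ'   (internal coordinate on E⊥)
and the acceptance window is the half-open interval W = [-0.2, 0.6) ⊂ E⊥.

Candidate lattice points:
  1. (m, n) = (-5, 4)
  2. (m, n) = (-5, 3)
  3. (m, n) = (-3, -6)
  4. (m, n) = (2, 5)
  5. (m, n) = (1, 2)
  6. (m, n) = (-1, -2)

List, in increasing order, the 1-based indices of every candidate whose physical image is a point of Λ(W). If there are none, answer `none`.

λ' = (2−√8)/2 ≈ -0.414214.
candidate 1: (m,n)=(-5,4) → π∥ = -5+4·λ ≈ 4.656854, π⊥ = -5+4·λ' ≈ -6.656854 ∉ [-0.2, 0.6) ⇒ out
candidate 2: (m,n)=(-5,3) → π∥ = -5+3·λ ≈ 2.242641, π⊥ = -5+3·λ' ≈ -6.242641 ∉ [-0.2, 0.6) ⇒ out
candidate 3: (m,n)=(-3,-6) → π∥ = -3-6·λ ≈ -17.485281, π⊥ = -3-6·λ' ≈ -0.514719 ∉ [-0.2, 0.6) ⇒ out
candidate 4: (m,n)=(2,5) → π∥ = 2+5·λ ≈ 14.071068, π⊥ = 2+5·λ' ≈ -0.071068 ∈ [-0.2, 0.6) ⇒ IN Λ
candidate 5: (m,n)=(1,2) → π∥ = 1+2·λ ≈ 5.828427, π⊥ = 1+2·λ' ≈ 0.171573 ∈ [-0.2, 0.6) ⇒ IN Λ
candidate 6: (m,n)=(-1,-2) → π∥ = -1-2·λ ≈ -5.828427, π⊥ = -1-2·λ' ≈ -0.171573 ∈ [-0.2, 0.6) ⇒ IN Λ

4, 5, 6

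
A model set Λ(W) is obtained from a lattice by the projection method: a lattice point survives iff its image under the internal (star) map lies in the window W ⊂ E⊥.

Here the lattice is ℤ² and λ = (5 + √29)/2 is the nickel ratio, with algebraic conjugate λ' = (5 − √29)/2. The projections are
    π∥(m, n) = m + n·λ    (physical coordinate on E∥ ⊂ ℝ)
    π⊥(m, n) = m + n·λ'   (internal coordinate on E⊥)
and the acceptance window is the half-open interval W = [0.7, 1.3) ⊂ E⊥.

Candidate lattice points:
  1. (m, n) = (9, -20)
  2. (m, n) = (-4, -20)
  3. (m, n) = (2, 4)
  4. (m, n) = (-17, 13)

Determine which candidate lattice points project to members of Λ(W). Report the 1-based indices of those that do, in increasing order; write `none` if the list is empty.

3

λ' = (5−√29)/2 ≈ -0.19258.
#1 (9,-20): internal coord 9 + (-20)·λ' = +12.85165; +12.85165 ∉ [0.7, 1.3) → out
#2 (-4,-20): internal coord -4 + (-20)·λ' = -0.14835; -0.14835 ∉ [0.7, 1.3) → out
#3 (2,4): internal coord 2 + (4)·λ' = +1.22967; +1.22967 ∈ [0.7, 1.3) → IN Λ
#4 (-17,13): internal coord -17 + (13)·λ' = -19.50357; -19.50357 ∉ [0.7, 1.3) → out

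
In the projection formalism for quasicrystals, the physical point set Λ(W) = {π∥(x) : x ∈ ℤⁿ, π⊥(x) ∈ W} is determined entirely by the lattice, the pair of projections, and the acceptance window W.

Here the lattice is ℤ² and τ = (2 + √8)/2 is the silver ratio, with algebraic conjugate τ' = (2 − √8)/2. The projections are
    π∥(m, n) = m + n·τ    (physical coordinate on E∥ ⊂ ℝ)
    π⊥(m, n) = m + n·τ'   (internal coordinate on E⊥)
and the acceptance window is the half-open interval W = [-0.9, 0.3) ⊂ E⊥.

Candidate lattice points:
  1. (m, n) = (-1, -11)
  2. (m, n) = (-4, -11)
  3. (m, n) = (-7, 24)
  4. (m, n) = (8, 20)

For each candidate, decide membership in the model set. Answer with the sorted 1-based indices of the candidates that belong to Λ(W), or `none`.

Compute τ' = (2−√8)/2 = -0.41421, so π⊥(m,n) = m -0.41421·n.
candidate 1: (m,n)=(-1,-11) → π∥ = -1-11·τ ≈ -27.55635, π⊥ = -1-11·τ' ≈ 3.55635 ∉ [-0.9, 0.3) ⇒ out
candidate 2: (m,n)=(-4,-11) → π∥ = -4-11·τ ≈ -30.55635, π⊥ = -4-11·τ' ≈ 0.55635 ∉ [-0.9, 0.3) ⇒ out
candidate 3: (m,n)=(-7,24) → π∥ = -7+24·τ ≈ 50.94113, π⊥ = -7+24·τ' ≈ -16.94113 ∉ [-0.9, 0.3) ⇒ out
candidate 4: (m,n)=(8,20) → π∥ = 8+20·τ ≈ 56.28427, π⊥ = 8+20·τ' ≈ -0.28427 ∈ [-0.9, 0.3) ⇒ IN Λ

4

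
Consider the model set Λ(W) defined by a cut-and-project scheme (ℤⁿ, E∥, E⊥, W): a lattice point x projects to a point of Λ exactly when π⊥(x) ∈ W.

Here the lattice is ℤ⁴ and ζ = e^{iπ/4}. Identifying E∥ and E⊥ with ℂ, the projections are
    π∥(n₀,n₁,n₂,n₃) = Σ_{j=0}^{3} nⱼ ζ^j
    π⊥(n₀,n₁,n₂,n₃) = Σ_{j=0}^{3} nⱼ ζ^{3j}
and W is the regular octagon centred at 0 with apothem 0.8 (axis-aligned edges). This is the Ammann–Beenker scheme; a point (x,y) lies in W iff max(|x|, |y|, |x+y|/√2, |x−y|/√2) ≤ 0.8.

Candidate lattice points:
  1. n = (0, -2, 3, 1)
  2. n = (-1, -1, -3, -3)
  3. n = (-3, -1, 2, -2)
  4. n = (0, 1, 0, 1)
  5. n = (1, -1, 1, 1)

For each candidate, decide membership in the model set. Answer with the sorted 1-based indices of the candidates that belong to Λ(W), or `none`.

none

Internal map: ζ^{3j} for j=0..3 gives (1,0), (−√2/2,√2/2), (0,−1), (√2/2,√2/2).
#1 (0, -2, 3, 1): internal (2.1213, -3.7071); octagon support 4.1213 vs apothem 0.8 → ∉ W
#2 (-1, -1, -3, -3): internal (-2.4142, 0.1716); octagon support 2.4142 vs apothem 0.8 → ∉ W
#3 (-3, -1, 2, -2): internal (-3.7071, -4.1213); octagon support 5.5355 vs apothem 0.8 → ∉ W
#4 (0, 1, 0, 1): internal (0.0000, 1.4142); octagon support 1.4142 vs apothem 0.8 → ∉ W
#5 (1, -1, 1, 1): internal (2.4142, -1.0000); octagon support 2.4142 vs apothem 0.8 → ∉ W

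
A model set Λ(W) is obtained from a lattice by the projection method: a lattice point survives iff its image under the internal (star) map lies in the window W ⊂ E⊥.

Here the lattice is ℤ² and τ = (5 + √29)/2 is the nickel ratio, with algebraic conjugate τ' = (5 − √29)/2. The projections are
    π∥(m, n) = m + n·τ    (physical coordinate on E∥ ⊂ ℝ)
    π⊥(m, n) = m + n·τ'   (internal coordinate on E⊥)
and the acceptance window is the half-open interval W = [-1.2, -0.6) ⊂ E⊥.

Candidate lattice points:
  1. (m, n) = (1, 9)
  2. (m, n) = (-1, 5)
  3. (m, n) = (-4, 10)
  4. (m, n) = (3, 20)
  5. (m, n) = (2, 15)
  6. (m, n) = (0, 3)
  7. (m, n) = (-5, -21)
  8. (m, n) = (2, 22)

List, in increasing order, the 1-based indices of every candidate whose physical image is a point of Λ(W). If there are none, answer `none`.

Numerically τ ≈ 5.19258 and τ' = −1/τ ≈ -0.19258.
[1] lift (1,9): star map gives -0.73324; window check -1.2 ≤ -0.73324 < -0.6 is true → IN Λ
[2] lift (-1,5): star map gives -1.96291; window check -1.2 ≤ -1.96291 < -0.6 is false → out
[3] lift (-4,10): star map gives -5.92582; window check -1.2 ≤ -5.92582 < -0.6 is false → out
[4] lift (3,20): star map gives -0.85165; window check -1.2 ≤ -0.85165 < -0.6 is true → IN Λ
[5] lift (2,15): star map gives -0.88874; window check -1.2 ≤ -0.88874 < -0.6 is true → IN Λ
[6] lift (0,3): star map gives -0.57775; window check -1.2 ≤ -0.57775 < -0.6 is false → out
[7] lift (-5,-21): star map gives -0.95577; window check -1.2 ≤ -0.95577 < -0.6 is true → IN Λ
[8] lift (2,22): star map gives -2.23681; window check -1.2 ≤ -2.23681 < -0.6 is false → out

1, 4, 5, 7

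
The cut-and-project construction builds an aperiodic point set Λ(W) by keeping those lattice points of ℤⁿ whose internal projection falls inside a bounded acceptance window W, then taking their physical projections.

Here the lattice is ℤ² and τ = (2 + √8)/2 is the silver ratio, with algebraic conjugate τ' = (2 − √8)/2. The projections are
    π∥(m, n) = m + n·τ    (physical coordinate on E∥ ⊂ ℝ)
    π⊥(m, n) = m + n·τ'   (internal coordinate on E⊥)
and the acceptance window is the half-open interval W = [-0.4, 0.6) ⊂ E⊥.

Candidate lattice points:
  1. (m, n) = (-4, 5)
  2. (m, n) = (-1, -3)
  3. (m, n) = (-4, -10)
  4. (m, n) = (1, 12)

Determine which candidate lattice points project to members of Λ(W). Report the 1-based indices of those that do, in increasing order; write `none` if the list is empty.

τ' = (2−√8)/2 ≈ -0.414214.
#1 (-4,5): internal coord -4 + (5)·τ' = -6.071068; -6.071068 ∉ [-0.4, 0.6) → out
#2 (-1,-3): internal coord -1 + (-3)·τ' = +0.242641; +0.242641 ∈ [-0.4, 0.6) → IN Λ
#3 (-4,-10): internal coord -4 + (-10)·τ' = +0.142136; +0.142136 ∈ [-0.4, 0.6) → IN Λ
#4 (1,12): internal coord 1 + (12)·τ' = -3.970563; -3.970563 ∉ [-0.4, 0.6) → out

2, 3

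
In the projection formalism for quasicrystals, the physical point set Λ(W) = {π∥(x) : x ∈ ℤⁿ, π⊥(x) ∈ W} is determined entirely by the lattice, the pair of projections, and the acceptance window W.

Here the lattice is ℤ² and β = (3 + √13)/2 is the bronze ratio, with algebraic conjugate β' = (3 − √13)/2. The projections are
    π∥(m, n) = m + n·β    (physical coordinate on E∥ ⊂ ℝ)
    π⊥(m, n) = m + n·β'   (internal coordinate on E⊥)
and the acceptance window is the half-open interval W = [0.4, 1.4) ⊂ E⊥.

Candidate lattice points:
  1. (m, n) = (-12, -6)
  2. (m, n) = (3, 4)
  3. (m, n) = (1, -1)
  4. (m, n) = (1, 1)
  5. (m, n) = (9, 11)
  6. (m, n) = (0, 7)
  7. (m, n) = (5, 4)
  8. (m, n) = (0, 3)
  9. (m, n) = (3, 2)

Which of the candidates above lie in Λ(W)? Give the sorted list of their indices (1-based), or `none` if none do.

Numerically β ≈ 3.3028 and β' = −1/β ≈ -0.3028.
candidate 1: (m,n)=(-12,-6) → π∥ = -12-6·β ≈ -31.8167, π⊥ = -12-6·β' ≈ -10.1833 ∉ [0.4, 1.4) ⇒ out
candidate 2: (m,n)=(3,4) → π∥ = 3+4·β ≈ 16.2111, π⊥ = 3+4·β' ≈ 1.7889 ∉ [0.4, 1.4) ⇒ out
candidate 3: (m,n)=(1,-1) → π∥ = 1-1·β ≈ -2.3028, π⊥ = 1-1·β' ≈ 1.3028 ∈ [0.4, 1.4) ⇒ IN Λ
candidate 4: (m,n)=(1,1) → π∥ = 1+1·β ≈ 4.3028, π⊥ = 1+1·β' ≈ 0.6972 ∈ [0.4, 1.4) ⇒ IN Λ
candidate 5: (m,n)=(9,11) → π∥ = 9+11·β ≈ 45.3305, π⊥ = 9+11·β' ≈ 5.6695 ∉ [0.4, 1.4) ⇒ out
candidate 6: (m,n)=(0,7) → π∥ = 0+7·β ≈ 23.1194, π⊥ = 0+7·β' ≈ -2.1194 ∉ [0.4, 1.4) ⇒ out
candidate 7: (m,n)=(5,4) → π∥ = 5+4·β ≈ 18.2111, π⊥ = 5+4·β' ≈ 3.7889 ∉ [0.4, 1.4) ⇒ out
candidate 8: (m,n)=(0,3) → π∥ = 0+3·β ≈ 9.9083, π⊥ = 0+3·β' ≈ -0.9083 ∉ [0.4, 1.4) ⇒ out
candidate 9: (m,n)=(3,2) → π∥ = 3+2·β ≈ 9.6056, π⊥ = 3+2·β' ≈ 2.3944 ∉ [0.4, 1.4) ⇒ out

3, 4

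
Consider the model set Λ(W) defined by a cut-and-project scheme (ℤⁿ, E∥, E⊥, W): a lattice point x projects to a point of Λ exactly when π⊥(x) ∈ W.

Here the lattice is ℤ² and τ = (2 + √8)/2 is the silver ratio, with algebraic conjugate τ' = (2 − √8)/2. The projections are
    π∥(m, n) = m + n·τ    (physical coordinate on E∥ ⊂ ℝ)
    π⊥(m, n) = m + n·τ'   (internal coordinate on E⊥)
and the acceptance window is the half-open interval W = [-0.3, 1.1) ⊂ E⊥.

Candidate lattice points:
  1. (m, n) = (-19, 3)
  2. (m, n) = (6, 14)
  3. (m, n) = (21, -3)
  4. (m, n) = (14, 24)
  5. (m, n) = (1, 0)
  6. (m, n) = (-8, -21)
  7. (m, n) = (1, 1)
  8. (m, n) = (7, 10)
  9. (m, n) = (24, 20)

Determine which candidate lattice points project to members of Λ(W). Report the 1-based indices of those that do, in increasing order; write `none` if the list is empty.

2, 5, 6, 7

Compute τ' = (2−√8)/2 = -0.41421, so π⊥(m,n) = m -0.41421·n.
candidate 1: (m,n)=(-19,3) → π∥ = -19+3·τ ≈ -11.75736, π⊥ = -19+3·τ' ≈ -20.24264 ∉ [-0.3, 1.1) ⇒ out
candidate 2: (m,n)=(6,14) → π∥ = 6+14·τ ≈ 39.79899, π⊥ = 6+14·τ' ≈ 0.20101 ∈ [-0.3, 1.1) ⇒ IN Λ
candidate 3: (m,n)=(21,-3) → π∥ = 21-3·τ ≈ 13.75736, π⊥ = 21-3·τ' ≈ 22.24264 ∉ [-0.3, 1.1) ⇒ out
candidate 4: (m,n)=(14,24) → π∥ = 14+24·τ ≈ 71.94113, π⊥ = 14+24·τ' ≈ 4.05887 ∉ [-0.3, 1.1) ⇒ out
candidate 5: (m,n)=(1,0) → π∥ = 1+0·τ ≈ 1.00000, π⊥ = 1+0·τ' ≈ 1.00000 ∈ [-0.3, 1.1) ⇒ IN Λ
candidate 6: (m,n)=(-8,-21) → π∥ = -8-21·τ ≈ -58.69848, π⊥ = -8-21·τ' ≈ 0.69848 ∈ [-0.3, 1.1) ⇒ IN Λ
candidate 7: (m,n)=(1,1) → π∥ = 1+1·τ ≈ 3.41421, π⊥ = 1+1·τ' ≈ 0.58579 ∈ [-0.3, 1.1) ⇒ IN Λ
candidate 8: (m,n)=(7,10) → π∥ = 7+10·τ ≈ 31.14214, π⊥ = 7+10·τ' ≈ 2.85786 ∉ [-0.3, 1.1) ⇒ out
candidate 9: (m,n)=(24,20) → π∥ = 24+20·τ ≈ 72.28427, π⊥ = 24+20·τ' ≈ 15.71573 ∉ [-0.3, 1.1) ⇒ out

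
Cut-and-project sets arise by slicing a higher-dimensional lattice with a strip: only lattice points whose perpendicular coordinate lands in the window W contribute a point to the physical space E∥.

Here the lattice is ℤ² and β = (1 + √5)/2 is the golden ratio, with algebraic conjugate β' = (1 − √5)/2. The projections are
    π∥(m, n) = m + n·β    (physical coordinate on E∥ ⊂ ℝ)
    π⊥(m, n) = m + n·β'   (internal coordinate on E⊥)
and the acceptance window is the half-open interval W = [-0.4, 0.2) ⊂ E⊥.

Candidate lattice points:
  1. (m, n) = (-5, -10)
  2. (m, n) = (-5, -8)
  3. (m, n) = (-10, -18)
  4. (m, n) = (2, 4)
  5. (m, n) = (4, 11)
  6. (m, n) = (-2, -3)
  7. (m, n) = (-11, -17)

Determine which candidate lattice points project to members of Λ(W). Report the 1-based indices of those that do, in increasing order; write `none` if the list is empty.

Compute β' = (1−√5)/2 = -0.6180, so π⊥(m,n) = m -0.6180·n.
[1] lift (-5,-10): star map gives 1.1803; window check -0.4 ≤ 1.1803 < 0.2 is false → out
[2] lift (-5,-8): star map gives -0.0557; window check -0.4 ≤ -0.0557 < 0.2 is true → IN Λ
[3] lift (-10,-18): star map gives 1.1246; window check -0.4 ≤ 1.1246 < 0.2 is false → out
[4] lift (2,4): star map gives -0.4721; window check -0.4 ≤ -0.4721 < 0.2 is false → out
[5] lift (4,11): star map gives -2.7984; window check -0.4 ≤ -2.7984 < 0.2 is false → out
[6] lift (-2,-3): star map gives -0.1459; window check -0.4 ≤ -0.1459 < 0.2 is true → IN Λ
[7] lift (-11,-17): star map gives -0.4934; window check -0.4 ≤ -0.4934 < 0.2 is false → out

2, 6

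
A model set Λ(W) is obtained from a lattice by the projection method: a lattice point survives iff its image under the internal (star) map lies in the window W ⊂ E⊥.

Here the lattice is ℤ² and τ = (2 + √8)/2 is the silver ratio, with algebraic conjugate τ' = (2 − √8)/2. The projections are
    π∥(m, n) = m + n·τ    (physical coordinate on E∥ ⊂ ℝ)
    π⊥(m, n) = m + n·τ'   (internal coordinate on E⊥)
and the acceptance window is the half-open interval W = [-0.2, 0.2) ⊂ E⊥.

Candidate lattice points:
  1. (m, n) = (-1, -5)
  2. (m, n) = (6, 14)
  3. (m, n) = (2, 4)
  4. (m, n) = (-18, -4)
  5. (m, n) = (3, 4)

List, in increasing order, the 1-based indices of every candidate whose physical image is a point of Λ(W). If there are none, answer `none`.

Numerically τ ≈ 2.414214 and τ' = −1/τ ≈ -0.414214.
candidate 1: (m,n)=(-1,-5) → π∥ = -1-5·τ ≈ -13.071068, π⊥ = -1-5·τ' ≈ 1.071068 ∉ [-0.2, 0.2) ⇒ out
candidate 2: (m,n)=(6,14) → π∥ = 6+14·τ ≈ 39.798990, π⊥ = 6+14·τ' ≈ 0.201010 ∉ [-0.2, 0.2) ⇒ out
candidate 3: (m,n)=(2,4) → π∥ = 2+4·τ ≈ 11.656854, π⊥ = 2+4·τ' ≈ 0.343146 ∉ [-0.2, 0.2) ⇒ out
candidate 4: (m,n)=(-18,-4) → π∥ = -18-4·τ ≈ -27.656854, π⊥ = -18-4·τ' ≈ -16.343146 ∉ [-0.2, 0.2) ⇒ out
candidate 5: (m,n)=(3,4) → π∥ = 3+4·τ ≈ 12.656854, π⊥ = 3+4·τ' ≈ 1.343146 ∉ [-0.2, 0.2) ⇒ out

none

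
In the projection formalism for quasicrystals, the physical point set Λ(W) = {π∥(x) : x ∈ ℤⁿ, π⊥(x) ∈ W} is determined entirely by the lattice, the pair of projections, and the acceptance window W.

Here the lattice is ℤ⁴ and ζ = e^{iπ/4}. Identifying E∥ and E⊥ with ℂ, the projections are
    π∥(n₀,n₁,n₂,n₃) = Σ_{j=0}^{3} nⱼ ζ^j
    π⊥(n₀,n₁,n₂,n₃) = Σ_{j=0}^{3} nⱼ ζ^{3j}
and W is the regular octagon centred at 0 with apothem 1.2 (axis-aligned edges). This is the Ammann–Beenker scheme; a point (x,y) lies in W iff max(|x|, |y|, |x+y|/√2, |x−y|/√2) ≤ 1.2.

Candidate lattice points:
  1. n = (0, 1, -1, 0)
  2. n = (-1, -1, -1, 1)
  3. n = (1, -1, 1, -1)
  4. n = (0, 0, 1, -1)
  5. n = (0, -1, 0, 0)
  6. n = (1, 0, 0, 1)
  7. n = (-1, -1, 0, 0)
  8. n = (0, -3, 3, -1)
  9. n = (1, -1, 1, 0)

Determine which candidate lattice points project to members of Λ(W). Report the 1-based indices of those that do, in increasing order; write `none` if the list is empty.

With ζ = e^{iπ/4} the internal vectors are ζ^0,ζ^3,ζ^6,ζ^9.
candidate 1: n = (0, 1, -1, 0) → π⊥ ≈ (-0.7071, +1.7071); max(|x|,|y|,|x±y|/√2) = 1.7071 > 1.2 ⇒ ∉ W
candidate 2: n = (-1, -1, -1, 1) → π⊥ ≈ (+0.4142, +1.0000); max(|x|,|y|,|x±y|/√2) = 1.0000 ≤ 1.2 ⇒ ∈ W
candidate 3: n = (1, -1, 1, -1) → π⊥ ≈ (+1.0000, -2.4142); max(|x|,|y|,|x±y|/√2) = 2.4142 > 1.2 ⇒ ∉ W
candidate 4: n = (0, 0, 1, -1) → π⊥ ≈ (-0.7071, -1.7071); max(|x|,|y|,|x±y|/√2) = 1.7071 > 1.2 ⇒ ∉ W
candidate 5: n = (0, -1, 0, 0) → π⊥ ≈ (+0.7071, -0.7071); max(|x|,|y|,|x±y|/√2) = 1.0000 ≤ 1.2 ⇒ ∈ W
candidate 6: n = (1, 0, 0, 1) → π⊥ ≈ (+1.7071, +0.7071); max(|x|,|y|,|x±y|/√2) = 1.7071 > 1.2 ⇒ ∉ W
candidate 7: n = (-1, -1, 0, 0) → π⊥ ≈ (-0.2929, -0.7071); max(|x|,|y|,|x±y|/√2) = 0.7071 ≤ 1.2 ⇒ ∈ W
candidate 8: n = (0, -3, 3, -1) → π⊥ ≈ (+1.4142, -5.8284); max(|x|,|y|,|x±y|/√2) = 5.8284 > 1.2 ⇒ ∉ W
candidate 9: n = (1, -1, 1, 0) → π⊥ ≈ (+1.7071, -1.7071); max(|x|,|y|,|x±y|/√2) = 2.4142 > 1.2 ⇒ ∉ W

2, 5, 7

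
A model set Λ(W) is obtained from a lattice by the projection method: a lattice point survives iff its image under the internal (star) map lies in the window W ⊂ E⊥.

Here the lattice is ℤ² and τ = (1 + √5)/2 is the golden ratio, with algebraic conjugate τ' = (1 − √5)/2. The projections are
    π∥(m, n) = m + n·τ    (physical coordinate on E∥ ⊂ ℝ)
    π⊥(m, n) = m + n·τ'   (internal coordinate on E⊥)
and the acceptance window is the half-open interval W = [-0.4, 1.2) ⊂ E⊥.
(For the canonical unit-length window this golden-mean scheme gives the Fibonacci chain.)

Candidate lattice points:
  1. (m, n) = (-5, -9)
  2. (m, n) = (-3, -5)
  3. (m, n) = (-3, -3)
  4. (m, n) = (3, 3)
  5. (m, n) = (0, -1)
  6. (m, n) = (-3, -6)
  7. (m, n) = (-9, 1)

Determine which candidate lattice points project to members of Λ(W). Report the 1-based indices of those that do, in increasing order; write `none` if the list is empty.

Compute τ' = (1−√5)/2 = -0.618034, so π⊥(m,n) = m -0.618034·n.
[1] lift (-5,-9): star map gives 0.562306; window check -0.4 ≤ 0.562306 < 1.2 is true → IN Λ
[2] lift (-3,-5): star map gives 0.090170; window check -0.4 ≤ 0.090170 < 1.2 is true → IN Λ
[3] lift (-3,-3): star map gives -1.145898; window check -0.4 ≤ -1.145898 < 1.2 is false → out
[4] lift (3,3): star map gives 1.145898; window check -0.4 ≤ 1.145898 < 1.2 is true → IN Λ
[5] lift (0,-1): star map gives 0.618034; window check -0.4 ≤ 0.618034 < 1.2 is true → IN Λ
[6] lift (-3,-6): star map gives 0.708204; window check -0.4 ≤ 0.708204 < 1.2 is true → IN Λ
[7] lift (-9,1): star map gives -9.618034; window check -0.4 ≤ -9.618034 < 1.2 is false → out

1, 2, 4, 5, 6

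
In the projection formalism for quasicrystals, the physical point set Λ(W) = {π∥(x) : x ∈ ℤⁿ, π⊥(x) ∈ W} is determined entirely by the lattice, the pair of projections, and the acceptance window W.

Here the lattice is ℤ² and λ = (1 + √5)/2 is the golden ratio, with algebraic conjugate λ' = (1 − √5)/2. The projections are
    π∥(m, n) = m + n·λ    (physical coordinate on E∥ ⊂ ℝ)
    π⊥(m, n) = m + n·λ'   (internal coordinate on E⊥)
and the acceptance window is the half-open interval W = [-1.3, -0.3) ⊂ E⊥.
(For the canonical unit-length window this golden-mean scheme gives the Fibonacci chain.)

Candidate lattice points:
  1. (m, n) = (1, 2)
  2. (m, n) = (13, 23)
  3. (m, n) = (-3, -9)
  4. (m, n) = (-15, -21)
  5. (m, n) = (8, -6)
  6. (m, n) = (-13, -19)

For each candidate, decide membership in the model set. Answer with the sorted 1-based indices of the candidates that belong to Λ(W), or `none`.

2, 6

Numerically λ ≈ 1.618034 and λ' = −1/λ ≈ -0.618034.
candidate 1: (m,n)=(1,2) → π∥ = 1+2·λ ≈ 4.236068, π⊥ = 1+2·λ' ≈ -0.236068 ∉ [-1.3, -0.3) ⇒ out
candidate 2: (m,n)=(13,23) → π∥ = 13+23·λ ≈ 50.214782, π⊥ = 13+23·λ' ≈ -1.214782 ∈ [-1.3, -0.3) ⇒ IN Λ
candidate 3: (m,n)=(-3,-9) → π∥ = -3-9·λ ≈ -17.562306, π⊥ = -3-9·λ' ≈ 2.562306 ∉ [-1.3, -0.3) ⇒ out
candidate 4: (m,n)=(-15,-21) → π∥ = -15-21·λ ≈ -48.978714, π⊥ = -15-21·λ' ≈ -2.021286 ∉ [-1.3, -0.3) ⇒ out
candidate 5: (m,n)=(8,-6) → π∥ = 8-6·λ ≈ -1.708204, π⊥ = 8-6·λ' ≈ 11.708204 ∉ [-1.3, -0.3) ⇒ out
candidate 6: (m,n)=(-13,-19) → π∥ = -13-19·λ ≈ -43.742646, π⊥ = -13-19·λ' ≈ -1.257354 ∈ [-1.3, -0.3) ⇒ IN Λ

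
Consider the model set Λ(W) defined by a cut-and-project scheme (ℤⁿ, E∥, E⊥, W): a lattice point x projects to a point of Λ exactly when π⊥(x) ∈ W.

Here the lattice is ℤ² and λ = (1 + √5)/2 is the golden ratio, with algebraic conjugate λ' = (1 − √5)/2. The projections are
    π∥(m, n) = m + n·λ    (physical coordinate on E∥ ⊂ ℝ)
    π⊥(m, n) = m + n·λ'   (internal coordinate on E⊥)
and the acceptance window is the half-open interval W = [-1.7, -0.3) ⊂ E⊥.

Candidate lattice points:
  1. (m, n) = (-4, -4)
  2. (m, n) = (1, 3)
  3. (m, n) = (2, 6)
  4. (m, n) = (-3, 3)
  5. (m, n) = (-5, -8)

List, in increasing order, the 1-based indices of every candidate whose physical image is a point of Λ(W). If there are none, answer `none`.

Compute λ' = (1−√5)/2 = -0.6180, so π⊥(m,n) = m -0.6180·n.
[1] lift (-4,-4): star map gives -1.5279; window check -1.7 ≤ -1.5279 < -0.3 is true → IN Λ
[2] lift (1,3): star map gives -0.8541; window check -1.7 ≤ -0.8541 < -0.3 is true → IN Λ
[3] lift (2,6): star map gives -1.7082; window check -1.7 ≤ -1.7082 < -0.3 is false → out
[4] lift (-3,3): star map gives -4.8541; window check -1.7 ≤ -4.8541 < -0.3 is false → out
[5] lift (-5,-8): star map gives -0.0557; window check -1.7 ≤ -0.0557 < -0.3 is false → out

1, 2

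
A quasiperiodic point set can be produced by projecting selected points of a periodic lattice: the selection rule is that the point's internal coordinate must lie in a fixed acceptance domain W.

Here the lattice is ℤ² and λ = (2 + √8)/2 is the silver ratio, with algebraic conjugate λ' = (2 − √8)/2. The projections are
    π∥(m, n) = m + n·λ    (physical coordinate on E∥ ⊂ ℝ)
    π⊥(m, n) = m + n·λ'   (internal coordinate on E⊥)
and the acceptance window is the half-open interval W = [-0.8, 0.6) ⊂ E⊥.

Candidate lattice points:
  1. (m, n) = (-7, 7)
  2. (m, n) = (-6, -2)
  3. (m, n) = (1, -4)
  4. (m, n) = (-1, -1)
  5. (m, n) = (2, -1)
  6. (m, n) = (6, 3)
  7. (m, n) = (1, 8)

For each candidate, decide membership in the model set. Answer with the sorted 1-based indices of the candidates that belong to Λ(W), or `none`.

4

λ' = (2−√8)/2 ≈ -0.41421.
#1 (-7,7): internal coord -7 + (7)·λ' = -9.89949; -9.89949 ∉ [-0.8, 0.6) → out
#2 (-6,-2): internal coord -6 + (-2)·λ' = -5.17157; -5.17157 ∉ [-0.8, 0.6) → out
#3 (1,-4): internal coord 1 + (-4)·λ' = +2.65685; +2.65685 ∉ [-0.8, 0.6) → out
#4 (-1,-1): internal coord -1 + (-1)·λ' = -0.58579; -0.58579 ∈ [-0.8, 0.6) → IN Λ
#5 (2,-1): internal coord 2 + (-1)·λ' = +2.41421; +2.41421 ∉ [-0.8, 0.6) → out
#6 (6,3): internal coord 6 + (3)·λ' = +4.75736; +4.75736 ∉ [-0.8, 0.6) → out
#7 (1,8): internal coord 1 + (8)·λ' = -2.31371; -2.31371 ∉ [-0.8, 0.6) → out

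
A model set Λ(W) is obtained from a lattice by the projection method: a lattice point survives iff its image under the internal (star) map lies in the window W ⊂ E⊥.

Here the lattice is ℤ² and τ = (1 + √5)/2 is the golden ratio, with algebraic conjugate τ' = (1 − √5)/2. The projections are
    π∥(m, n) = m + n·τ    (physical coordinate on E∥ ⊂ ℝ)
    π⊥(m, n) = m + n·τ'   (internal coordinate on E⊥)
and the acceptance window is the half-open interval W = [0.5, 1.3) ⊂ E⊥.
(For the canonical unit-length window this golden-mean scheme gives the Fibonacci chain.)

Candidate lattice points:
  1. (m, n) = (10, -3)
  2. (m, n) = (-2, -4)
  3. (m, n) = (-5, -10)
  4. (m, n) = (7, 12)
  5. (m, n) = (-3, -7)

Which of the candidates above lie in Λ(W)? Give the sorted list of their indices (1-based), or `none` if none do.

3

Numerically τ ≈ 1.6180 and τ' = −1/τ ≈ -0.6180.
candidate 1: (m,n)=(10,-3) → π∥ = 10-3·τ ≈ 5.1459, π⊥ = 10-3·τ' ≈ 11.8541 ∉ [0.5, 1.3) ⇒ out
candidate 2: (m,n)=(-2,-4) → π∥ = -2-4·τ ≈ -8.4721, π⊥ = -2-4·τ' ≈ 0.4721 ∉ [0.5, 1.3) ⇒ out
candidate 3: (m,n)=(-5,-10) → π∥ = -5-10·τ ≈ -21.1803, π⊥ = -5-10·τ' ≈ 1.1803 ∈ [0.5, 1.3) ⇒ IN Λ
candidate 4: (m,n)=(7,12) → π∥ = 7+12·τ ≈ 26.4164, π⊥ = 7+12·τ' ≈ -0.4164 ∉ [0.5, 1.3) ⇒ out
candidate 5: (m,n)=(-3,-7) → π∥ = -3-7·τ ≈ -14.3262, π⊥ = -3-7·τ' ≈ 1.3262 ∉ [0.5, 1.3) ⇒ out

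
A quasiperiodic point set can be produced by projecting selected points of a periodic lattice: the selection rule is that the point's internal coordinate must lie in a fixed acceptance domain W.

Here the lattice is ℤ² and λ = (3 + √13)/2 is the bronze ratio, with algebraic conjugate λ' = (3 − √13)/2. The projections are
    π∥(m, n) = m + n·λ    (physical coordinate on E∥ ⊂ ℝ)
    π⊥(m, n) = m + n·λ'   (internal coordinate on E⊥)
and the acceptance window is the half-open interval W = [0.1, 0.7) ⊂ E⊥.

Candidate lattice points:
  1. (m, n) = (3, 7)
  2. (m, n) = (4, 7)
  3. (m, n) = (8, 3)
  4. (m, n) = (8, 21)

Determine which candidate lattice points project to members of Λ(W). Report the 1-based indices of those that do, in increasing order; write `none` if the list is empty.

none

λ' = (3−√13)/2 ≈ -0.302776.
#1 (3,7): internal coord 3 + (7)·λ' = +0.880571; +0.880571 ∉ [0.1, 0.7) → out
#2 (4,7): internal coord 4 + (7)·λ' = +1.880571; +1.880571 ∉ [0.1, 0.7) → out
#3 (8,3): internal coord 8 + (3)·λ' = +7.091673; +7.091673 ∉ [0.1, 0.7) → out
#4 (8,21): internal coord 8 + (21)·λ' = +1.641712; +1.641712 ∉ [0.1, 0.7) → out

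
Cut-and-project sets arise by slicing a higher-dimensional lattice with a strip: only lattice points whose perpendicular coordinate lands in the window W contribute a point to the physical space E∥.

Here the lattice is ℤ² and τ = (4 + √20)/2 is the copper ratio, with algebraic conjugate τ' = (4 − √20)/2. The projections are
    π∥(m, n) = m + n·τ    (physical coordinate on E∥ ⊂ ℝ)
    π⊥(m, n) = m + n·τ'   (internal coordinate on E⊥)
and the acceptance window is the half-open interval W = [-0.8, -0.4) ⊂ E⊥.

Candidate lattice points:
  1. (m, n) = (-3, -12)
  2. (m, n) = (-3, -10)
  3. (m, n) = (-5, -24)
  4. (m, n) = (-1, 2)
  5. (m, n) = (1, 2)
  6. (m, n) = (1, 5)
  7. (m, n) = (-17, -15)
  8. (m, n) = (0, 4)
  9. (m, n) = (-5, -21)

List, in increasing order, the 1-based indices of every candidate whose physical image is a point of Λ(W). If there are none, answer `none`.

2

Compute τ' = (4−√20)/2 = -0.2361, so π⊥(m,n) = m -0.2361·n.
candidate 1: (m,n)=(-3,-12) → π∥ = -3-12·τ ≈ -53.8328, π⊥ = -3-12·τ' ≈ -0.1672 ∉ [-0.8, -0.4) ⇒ out
candidate 2: (m,n)=(-3,-10) → π∥ = -3-10·τ ≈ -45.3607, π⊥ = -3-10·τ' ≈ -0.6393 ∈ [-0.8, -0.4) ⇒ IN Λ
candidate 3: (m,n)=(-5,-24) → π∥ = -5-24·τ ≈ -106.6656, π⊥ = -5-24·τ' ≈ 0.6656 ∉ [-0.8, -0.4) ⇒ out
candidate 4: (m,n)=(-1,2) → π∥ = -1+2·τ ≈ 7.4721, π⊥ = -1+2·τ' ≈ -1.4721 ∉ [-0.8, -0.4) ⇒ out
candidate 5: (m,n)=(1,2) → π∥ = 1+2·τ ≈ 9.4721, π⊥ = 1+2·τ' ≈ 0.5279 ∉ [-0.8, -0.4) ⇒ out
candidate 6: (m,n)=(1,5) → π∥ = 1+5·τ ≈ 22.1803, π⊥ = 1+5·τ' ≈ -0.1803 ∉ [-0.8, -0.4) ⇒ out
candidate 7: (m,n)=(-17,-15) → π∥ = -17-15·τ ≈ -80.5410, π⊥ = -17-15·τ' ≈ -13.4590 ∉ [-0.8, -0.4) ⇒ out
candidate 8: (m,n)=(0,4) → π∥ = 0+4·τ ≈ 16.9443, π⊥ = 0+4·τ' ≈ -0.9443 ∉ [-0.8, -0.4) ⇒ out
candidate 9: (m,n)=(-5,-21) → π∥ = -5-21·τ ≈ -93.9574, π⊥ = -5-21·τ' ≈ -0.0426 ∉ [-0.8, -0.4) ⇒ out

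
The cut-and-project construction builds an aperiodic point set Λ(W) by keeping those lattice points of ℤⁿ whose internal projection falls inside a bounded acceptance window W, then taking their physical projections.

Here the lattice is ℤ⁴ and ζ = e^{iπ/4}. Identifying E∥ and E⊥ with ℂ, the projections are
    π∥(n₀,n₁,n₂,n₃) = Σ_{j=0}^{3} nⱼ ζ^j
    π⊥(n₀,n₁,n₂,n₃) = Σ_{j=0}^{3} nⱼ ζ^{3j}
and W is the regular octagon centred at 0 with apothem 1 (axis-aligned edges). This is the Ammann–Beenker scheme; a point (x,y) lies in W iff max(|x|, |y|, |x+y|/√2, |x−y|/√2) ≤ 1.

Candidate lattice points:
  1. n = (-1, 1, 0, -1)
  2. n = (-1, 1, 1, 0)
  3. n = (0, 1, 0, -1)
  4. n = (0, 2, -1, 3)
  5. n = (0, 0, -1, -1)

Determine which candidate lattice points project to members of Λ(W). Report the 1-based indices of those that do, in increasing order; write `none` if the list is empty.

Internal map: ζ^{3j} for j=0..3 gives (1,0), (−√2/2,√2/2), (0,−1), (√2/2,√2/2).
candidate 1: n = (-1, 1, 0, -1) → π⊥ ≈ (-2.4142, +0.0000); max(|x|,|y|,|x±y|/√2) = 2.4142 > 1 ⇒ ∉ W
candidate 2: n = (-1, 1, 1, 0) → π⊥ ≈ (-1.7071, -0.2929); max(|x|,|y|,|x±y|/√2) = 1.7071 > 1 ⇒ ∉ W
candidate 3: n = (0, 1, 0, -1) → π⊥ ≈ (-1.4142, +0.0000); max(|x|,|y|,|x±y|/√2) = 1.4142 > 1 ⇒ ∉ W
candidate 4: n = (0, 2, -1, 3) → π⊥ ≈ (+0.7071, +4.5355); max(|x|,|y|,|x±y|/√2) = 4.5355 > 1 ⇒ ∉ W
candidate 5: n = (0, 0, -1, -1) → π⊥ ≈ (-0.7071, +0.2929); max(|x|,|y|,|x±y|/√2) = 0.7071 ≤ 1 ⇒ ∈ W

5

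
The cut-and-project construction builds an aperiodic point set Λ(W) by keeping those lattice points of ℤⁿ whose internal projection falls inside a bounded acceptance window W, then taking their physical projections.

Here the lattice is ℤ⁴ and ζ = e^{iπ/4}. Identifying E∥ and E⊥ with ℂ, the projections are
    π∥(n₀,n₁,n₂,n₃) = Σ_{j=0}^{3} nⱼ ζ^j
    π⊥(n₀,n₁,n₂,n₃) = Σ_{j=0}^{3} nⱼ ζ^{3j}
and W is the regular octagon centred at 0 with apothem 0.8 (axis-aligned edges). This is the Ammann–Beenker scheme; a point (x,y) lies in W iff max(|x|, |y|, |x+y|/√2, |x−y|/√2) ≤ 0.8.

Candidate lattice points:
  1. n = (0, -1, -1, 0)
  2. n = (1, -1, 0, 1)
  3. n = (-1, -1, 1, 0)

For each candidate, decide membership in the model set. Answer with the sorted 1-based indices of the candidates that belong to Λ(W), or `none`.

1

Internal map: ζ^{3j} for j=0..3 gives (1,0), (−√2/2,√2/2), (0,−1), (√2/2,√2/2).
#1 (0, -1, -1, 0): internal (0.707107, 0.292893); octagon support 0.707107 vs apothem 0.8 → ∈ W
#2 (1, -1, 0, 1): internal (2.414214, 0.000000); octagon support 2.414214 vs apothem 0.8 → ∉ W
#3 (-1, -1, 1, 0): internal (-0.292893, -1.707107); octagon support 1.707107 vs apothem 0.8 → ∉ W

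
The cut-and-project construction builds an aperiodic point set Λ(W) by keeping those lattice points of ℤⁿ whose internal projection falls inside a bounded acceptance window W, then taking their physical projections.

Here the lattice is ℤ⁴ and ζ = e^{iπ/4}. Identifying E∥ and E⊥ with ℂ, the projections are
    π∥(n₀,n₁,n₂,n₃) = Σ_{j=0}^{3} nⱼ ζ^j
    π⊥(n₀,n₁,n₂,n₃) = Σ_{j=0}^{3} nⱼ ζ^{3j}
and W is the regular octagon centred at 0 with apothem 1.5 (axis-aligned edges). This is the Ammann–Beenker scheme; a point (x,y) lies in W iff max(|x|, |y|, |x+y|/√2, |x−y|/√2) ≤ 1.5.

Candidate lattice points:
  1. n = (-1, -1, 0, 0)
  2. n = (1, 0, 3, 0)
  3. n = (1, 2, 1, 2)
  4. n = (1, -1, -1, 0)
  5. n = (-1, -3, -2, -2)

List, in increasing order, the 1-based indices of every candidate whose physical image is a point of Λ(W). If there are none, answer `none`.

1

With ζ = e^{iπ/4} the internal vectors are ζ^0,ζ^3,ζ^6,ζ^9.
candidate 1: n = (-1, -1, 0, 0) → π⊥ ≈ (-0.29289, -0.70711); max(|x|,|y|,|x±y|/√2) = 0.70711 ≤ 1.5 ⇒ ∈ W
candidate 2: n = (1, 0, 3, 0) → π⊥ ≈ (+1.00000, -3.00000); max(|x|,|y|,|x±y|/√2) = 3.00000 > 1.5 ⇒ ∉ W
candidate 3: n = (1, 2, 1, 2) → π⊥ ≈ (+1.00000, +1.82843); max(|x|,|y|,|x±y|/√2) = 2.00000 > 1.5 ⇒ ∉ W
candidate 4: n = (1, -1, -1, 0) → π⊥ ≈ (+1.70711, +0.29289); max(|x|,|y|,|x±y|/√2) = 1.70711 > 1.5 ⇒ ∉ W
candidate 5: n = (-1, -3, -2, -2) → π⊥ ≈ (-0.29289, -1.53553); max(|x|,|y|,|x±y|/√2) = 1.53553 > 1.5 ⇒ ∉ W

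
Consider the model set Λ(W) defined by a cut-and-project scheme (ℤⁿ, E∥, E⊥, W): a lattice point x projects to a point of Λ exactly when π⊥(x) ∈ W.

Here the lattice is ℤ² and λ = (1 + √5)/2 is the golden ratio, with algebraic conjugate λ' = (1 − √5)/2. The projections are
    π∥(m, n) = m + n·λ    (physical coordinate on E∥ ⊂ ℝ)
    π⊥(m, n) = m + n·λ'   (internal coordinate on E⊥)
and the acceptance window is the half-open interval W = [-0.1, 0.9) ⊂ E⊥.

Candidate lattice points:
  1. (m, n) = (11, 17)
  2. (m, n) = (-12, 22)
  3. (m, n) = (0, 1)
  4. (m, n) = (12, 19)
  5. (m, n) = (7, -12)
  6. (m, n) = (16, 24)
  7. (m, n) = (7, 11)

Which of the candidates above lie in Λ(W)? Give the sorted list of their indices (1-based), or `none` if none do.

1, 4, 7

Compute λ' = (1−√5)/2 = -0.6180, so π⊥(m,n) = m -0.6180·n.
[1] lift (11,17): star map gives 0.4934; window check -0.1 ≤ 0.4934 < 0.9 is true → IN Λ
[2] lift (-12,22): star map gives -25.5967; window check -0.1 ≤ -25.5967 < 0.9 is false → out
[3] lift (0,1): star map gives -0.6180; window check -0.1 ≤ -0.6180 < 0.9 is false → out
[4] lift (12,19): star map gives 0.2574; window check -0.1 ≤ 0.2574 < 0.9 is true → IN Λ
[5] lift (7,-12): star map gives 14.4164; window check -0.1 ≤ 14.4164 < 0.9 is false → out
[6] lift (16,24): star map gives 1.1672; window check -0.1 ≤ 1.1672 < 0.9 is false → out
[7] lift (7,11): star map gives 0.2016; window check -0.1 ≤ 0.2016 < 0.9 is true → IN Λ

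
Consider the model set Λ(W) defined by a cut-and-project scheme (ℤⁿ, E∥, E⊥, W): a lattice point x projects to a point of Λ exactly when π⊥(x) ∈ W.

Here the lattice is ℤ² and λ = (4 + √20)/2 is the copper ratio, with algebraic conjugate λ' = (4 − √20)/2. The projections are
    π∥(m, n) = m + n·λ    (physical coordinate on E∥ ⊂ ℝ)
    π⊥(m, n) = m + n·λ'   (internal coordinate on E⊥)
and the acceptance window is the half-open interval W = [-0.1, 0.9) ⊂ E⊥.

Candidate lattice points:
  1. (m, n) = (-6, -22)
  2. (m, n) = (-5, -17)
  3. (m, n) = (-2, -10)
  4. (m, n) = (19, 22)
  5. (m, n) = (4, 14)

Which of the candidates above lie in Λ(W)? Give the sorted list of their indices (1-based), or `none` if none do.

λ' = (4−√20)/2 ≈ -0.23607.
[1] lift (-6,-22): star map gives -0.80650; window check -0.1 ≤ -0.80650 < 0.9 is false → out
[2] lift (-5,-17): star map gives -0.98684; window check -0.1 ≤ -0.98684 < 0.9 is false → out
[3] lift (-2,-10): star map gives 0.36068; window check -0.1 ≤ 0.36068 < 0.9 is true → IN Λ
[4] lift (19,22): star map gives 13.80650; window check -0.1 ≤ 13.80650 < 0.9 is false → out
[5] lift (4,14): star map gives 0.69505; window check -0.1 ≤ 0.69505 < 0.9 is true → IN Λ

3, 5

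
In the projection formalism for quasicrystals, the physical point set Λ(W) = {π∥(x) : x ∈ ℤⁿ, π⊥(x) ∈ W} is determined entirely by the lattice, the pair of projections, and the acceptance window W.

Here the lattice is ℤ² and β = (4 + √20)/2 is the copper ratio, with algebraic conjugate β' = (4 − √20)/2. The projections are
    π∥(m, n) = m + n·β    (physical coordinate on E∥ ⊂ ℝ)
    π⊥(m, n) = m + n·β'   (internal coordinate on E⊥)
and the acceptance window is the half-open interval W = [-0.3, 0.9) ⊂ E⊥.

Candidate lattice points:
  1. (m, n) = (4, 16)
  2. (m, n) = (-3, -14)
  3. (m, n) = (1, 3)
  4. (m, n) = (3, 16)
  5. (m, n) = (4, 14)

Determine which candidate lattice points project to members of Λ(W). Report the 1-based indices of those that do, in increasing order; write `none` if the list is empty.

β' = (4−√20)/2 ≈ -0.23607.
candidate 1: (m,n)=(4,16) → π∥ = 4+16·β ≈ 71.77709, π⊥ = 4+16·β' ≈ 0.22291 ∈ [-0.3, 0.9) ⇒ IN Λ
candidate 2: (m,n)=(-3,-14) → π∥ = -3-14·β ≈ -62.30495, π⊥ = -3-14·β' ≈ 0.30495 ∈ [-0.3, 0.9) ⇒ IN Λ
candidate 3: (m,n)=(1,3) → π∥ = 1+3·β ≈ 13.70820, π⊥ = 1+3·β' ≈ 0.29180 ∈ [-0.3, 0.9) ⇒ IN Λ
candidate 4: (m,n)=(3,16) → π∥ = 3+16·β ≈ 70.77709, π⊥ = 3+16·β' ≈ -0.77709 ∉ [-0.3, 0.9) ⇒ out
candidate 5: (m,n)=(4,14) → π∥ = 4+14·β ≈ 63.30495, π⊥ = 4+14·β' ≈ 0.69505 ∈ [-0.3, 0.9) ⇒ IN Λ

1, 2, 3, 5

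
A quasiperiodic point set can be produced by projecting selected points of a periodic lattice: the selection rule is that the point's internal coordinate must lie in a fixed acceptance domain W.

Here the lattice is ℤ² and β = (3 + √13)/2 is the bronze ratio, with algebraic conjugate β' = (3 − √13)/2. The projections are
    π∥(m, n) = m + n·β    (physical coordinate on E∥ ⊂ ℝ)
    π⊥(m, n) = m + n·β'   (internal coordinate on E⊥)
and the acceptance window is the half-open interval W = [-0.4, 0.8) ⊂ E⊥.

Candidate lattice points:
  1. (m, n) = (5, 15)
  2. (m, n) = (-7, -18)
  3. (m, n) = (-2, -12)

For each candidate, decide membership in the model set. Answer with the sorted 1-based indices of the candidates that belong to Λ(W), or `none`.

Compute β' = (3−√13)/2 = -0.30278, so π⊥(m,n) = m -0.30278·n.
[1] lift (5,15): star map gives 0.45837; window check -0.4 ≤ 0.45837 < 0.8 is true → IN Λ
[2] lift (-7,-18): star map gives -1.55004; window check -0.4 ≤ -1.55004 < 0.8 is false → out
[3] lift (-2,-12): star map gives 1.63331; window check -0.4 ≤ 1.63331 < 0.8 is false → out

1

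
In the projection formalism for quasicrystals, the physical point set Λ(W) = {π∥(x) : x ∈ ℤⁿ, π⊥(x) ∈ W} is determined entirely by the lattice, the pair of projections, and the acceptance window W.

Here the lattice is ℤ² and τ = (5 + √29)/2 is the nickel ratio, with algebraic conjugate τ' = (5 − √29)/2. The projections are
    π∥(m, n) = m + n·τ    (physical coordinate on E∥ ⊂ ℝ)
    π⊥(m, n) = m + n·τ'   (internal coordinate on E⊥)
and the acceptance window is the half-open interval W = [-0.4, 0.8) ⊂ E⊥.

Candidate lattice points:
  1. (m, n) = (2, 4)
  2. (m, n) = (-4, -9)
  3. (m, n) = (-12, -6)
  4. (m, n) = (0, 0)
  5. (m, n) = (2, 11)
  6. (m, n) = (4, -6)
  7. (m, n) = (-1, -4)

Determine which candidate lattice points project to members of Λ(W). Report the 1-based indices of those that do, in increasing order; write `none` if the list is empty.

4, 5, 7

Numerically τ ≈ 5.1926 and τ' = −1/τ ≈ -0.1926.
candidate 1: (m,n)=(2,4) → π∥ = 2+4·τ ≈ 22.7703, π⊥ = 2+4·τ' ≈ 1.2297 ∉ [-0.4, 0.8) ⇒ out
candidate 2: (m,n)=(-4,-9) → π∥ = -4-9·τ ≈ -50.7332, π⊥ = -4-9·τ' ≈ -2.2668 ∉ [-0.4, 0.8) ⇒ out
candidate 3: (m,n)=(-12,-6) → π∥ = -12-6·τ ≈ -43.1555, π⊥ = -12-6·τ' ≈ -10.8445 ∉ [-0.4, 0.8) ⇒ out
candidate 4: (m,n)=(0,0) → π∥ = 0+0·τ ≈ 0.0000, π⊥ = 0+0·τ' ≈ 0.0000 ∈ [-0.4, 0.8) ⇒ IN Λ
candidate 5: (m,n)=(2,11) → π∥ = 2+11·τ ≈ 59.1184, π⊥ = 2+11·τ' ≈ -0.1184 ∈ [-0.4, 0.8) ⇒ IN Λ
candidate 6: (m,n)=(4,-6) → π∥ = 4-6·τ ≈ -27.1555, π⊥ = 4-6·τ' ≈ 5.1555 ∉ [-0.4, 0.8) ⇒ out
candidate 7: (m,n)=(-1,-4) → π∥ = -1-4·τ ≈ -21.7703, π⊥ = -1-4·τ' ≈ -0.2297 ∈ [-0.4, 0.8) ⇒ IN Λ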